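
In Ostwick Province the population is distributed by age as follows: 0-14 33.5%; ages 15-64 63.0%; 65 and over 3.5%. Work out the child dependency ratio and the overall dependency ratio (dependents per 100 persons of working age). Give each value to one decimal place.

Youth dependency ratio = 33.5 / 63.0 × 100 = 53.2
Total dependency ratio = (33.5 + 3.5) / 63.0 × 100 = 37.0 / 63.0 × 100 = 58.7

Youth dependency ratio: 53.2
Total dependency ratio: 58.7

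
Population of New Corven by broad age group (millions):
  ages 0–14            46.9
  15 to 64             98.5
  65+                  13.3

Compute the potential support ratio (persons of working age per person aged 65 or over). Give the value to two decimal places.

Potential support ratio: 7.41

Potential support ratio = 98.5 / 13.3 = 7.41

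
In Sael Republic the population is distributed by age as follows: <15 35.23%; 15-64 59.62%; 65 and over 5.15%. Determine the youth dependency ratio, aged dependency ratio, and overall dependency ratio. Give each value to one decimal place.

Youth dependency ratio = 35.23 / 59.62 × 100 = 59.1
Old-age dependency ratio = 5.15 / 59.62 × 100 = 8.6
Total dependency ratio = (35.23 + 5.15) / 59.62 × 100 = 40.38 / 59.62 × 100 = 67.7

Youth dependency ratio: 59.1
Old-age dependency ratio: 8.6
Total dependency ratio: 67.7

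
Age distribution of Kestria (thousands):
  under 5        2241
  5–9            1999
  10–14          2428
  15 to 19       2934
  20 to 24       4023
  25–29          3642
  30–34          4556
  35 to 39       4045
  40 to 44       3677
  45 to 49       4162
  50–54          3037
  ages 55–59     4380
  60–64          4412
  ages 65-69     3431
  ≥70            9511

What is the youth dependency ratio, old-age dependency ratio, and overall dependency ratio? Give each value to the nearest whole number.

Youth dependency ratio: 17
Old-age dependency ratio: 33
Total dependency ratio: 50

0–14: 2241 + 1999 + 2428 = 6668
15–64: 2934 + 4023 + 3642 + 4556 + 4045 + 3677 + 4162 + 3037 + 4380 + 4412 = 38868
65+: 3431 + 9511 = 12942
Youth dependency ratio = 6668 / 38868 × 100 = 17
Old-age dependency ratio = 12942 / 38868 × 100 = 33
Total dependency ratio = (6668 + 12942) / 38868 × 100 = 19610 / 38868 × 100 = 50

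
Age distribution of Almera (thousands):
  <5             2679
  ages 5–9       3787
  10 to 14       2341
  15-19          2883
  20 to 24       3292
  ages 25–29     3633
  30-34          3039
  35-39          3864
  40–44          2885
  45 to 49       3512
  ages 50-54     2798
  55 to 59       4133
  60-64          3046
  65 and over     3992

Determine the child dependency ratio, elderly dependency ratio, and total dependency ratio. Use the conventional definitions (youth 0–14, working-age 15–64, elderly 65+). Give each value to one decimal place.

Youth dependency ratio: 26.6
Old-age dependency ratio: 12.1
Total dependency ratio: 38.7

0–14: 2679 + 3787 + 2341 = 8807
15–64: 2883 + 3292 + 3633 + 3039 + 3864 + 2885 + 3512 + 2798 + 4133 + 3046 = 33085
65+: 3992
Youth dependency ratio = 8807 / 33085 × 100 = 26.6
Old-age dependency ratio = 3992 / 33085 × 100 = 12.1
Total dependency ratio = (8807 + 3992) / 33085 × 100 = 12799 / 33085 × 100 = 38.7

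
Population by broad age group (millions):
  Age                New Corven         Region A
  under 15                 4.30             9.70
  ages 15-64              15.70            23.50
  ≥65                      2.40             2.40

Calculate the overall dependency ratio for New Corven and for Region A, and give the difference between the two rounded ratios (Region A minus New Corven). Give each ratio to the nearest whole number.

New Corven: (4.30 + 2.40) / 15.70 × 100 = 6.70 / 15.70 × 100 = 43
Region A: (9.70 + 2.40) / 23.50 × 100 = 12.10 / 23.50 × 100 = 51

New Corven: 43
Region A: 51
Difference: +8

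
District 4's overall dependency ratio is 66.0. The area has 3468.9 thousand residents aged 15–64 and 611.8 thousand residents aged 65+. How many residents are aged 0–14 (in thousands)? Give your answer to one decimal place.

Total dependency ratio = (youth + elderly) / working-age × 100
66.0 = (Y + 611.8) / 3468.9 × 100
⇒ 1677.7

Aged 0–14: 1677.7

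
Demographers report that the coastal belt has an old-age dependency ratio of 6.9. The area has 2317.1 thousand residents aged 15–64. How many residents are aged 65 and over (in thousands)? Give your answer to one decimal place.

Aged 65 and over: 159.9

Old-age dependency ratio = elderly / working-age × 100
6.9 = E / 2317.1 × 100
⇒ 159.9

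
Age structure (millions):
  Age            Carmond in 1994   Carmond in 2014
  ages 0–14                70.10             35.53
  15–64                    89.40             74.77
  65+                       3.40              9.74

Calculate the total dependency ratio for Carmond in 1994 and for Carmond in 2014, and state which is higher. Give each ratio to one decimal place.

Carmond in 1994: 82.2
Carmond in 2014: 60.5
Higher: Carmond in 1994

Carmond in 1994: (70.10 + 3.40) / 89.40 × 100 = 73.50 / 89.40 × 100 = 82.2
Carmond in 2014: (35.53 + 9.74) / 74.77 × 100 = 45.27 / 74.77 × 100 = 60.5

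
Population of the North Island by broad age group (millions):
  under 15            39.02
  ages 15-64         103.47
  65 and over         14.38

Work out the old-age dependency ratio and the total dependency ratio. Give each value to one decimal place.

Old-age dependency ratio = 14.38 / 103.47 × 100 = 13.9
Total dependency ratio = (39.02 + 14.38) / 103.47 × 100 = 53.40 / 103.47 × 100 = 51.6

Old-age dependency ratio: 13.9
Total dependency ratio: 51.6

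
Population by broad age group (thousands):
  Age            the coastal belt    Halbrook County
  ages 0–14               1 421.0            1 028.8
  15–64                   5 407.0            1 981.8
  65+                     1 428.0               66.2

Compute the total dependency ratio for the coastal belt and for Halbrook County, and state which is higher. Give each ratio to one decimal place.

the coastal belt: 52.7
Halbrook County: 55.3
Higher: Halbrook County

the coastal belt: (1 421.0 + 1 428.0) / 5 407.0 × 100 = 2 849.0 / 5 407.0 × 100 = 52.7
Halbrook County: (1 028.8 + 66.2) / 1 981.8 × 100 = 1 095.0 / 1 981.8 × 100 = 55.3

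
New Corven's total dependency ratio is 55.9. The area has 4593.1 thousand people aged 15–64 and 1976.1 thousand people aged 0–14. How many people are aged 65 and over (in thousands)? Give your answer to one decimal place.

Aged 65 and over: 591.4

Total dependency ratio = (youth + elderly) / working-age × 100
55.9 = (1976.1 + E) / 4593.1 × 100
⇒ 591.4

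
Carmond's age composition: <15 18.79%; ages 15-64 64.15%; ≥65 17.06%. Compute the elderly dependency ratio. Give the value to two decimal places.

Old-age dependency ratio = 17.06 / 64.15 × 100 = 26.59

Old-age dependency ratio: 26.59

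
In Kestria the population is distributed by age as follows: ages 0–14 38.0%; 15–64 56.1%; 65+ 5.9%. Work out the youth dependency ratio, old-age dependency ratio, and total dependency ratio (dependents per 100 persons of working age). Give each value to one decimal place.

Youth dependency ratio: 67.7
Old-age dependency ratio: 10.5
Total dependency ratio: 78.3

Youth dependency ratio = 38.0 / 56.1 × 100 = 67.7
Old-age dependency ratio = 5.9 / 56.1 × 100 = 10.5
Total dependency ratio = (38.0 + 5.9) / 56.1 × 100 = 43.9 / 56.1 × 100 = 78.3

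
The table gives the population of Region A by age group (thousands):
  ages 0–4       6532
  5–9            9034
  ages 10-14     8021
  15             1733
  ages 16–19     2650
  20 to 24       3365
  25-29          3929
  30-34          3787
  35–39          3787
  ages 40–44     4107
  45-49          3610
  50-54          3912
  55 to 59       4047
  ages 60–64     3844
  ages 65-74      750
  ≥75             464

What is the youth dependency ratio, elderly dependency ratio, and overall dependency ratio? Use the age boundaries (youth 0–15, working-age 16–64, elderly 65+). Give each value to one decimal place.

0–15: 6532 + 9034 + 8021 + 1733 = 25320
16–64: 2650 + 3365 + 3929 + 3787 + 3787 + 4107 + 3610 + 3912 + 4047 + 3844 = 37038
65+: 750 + 464 = 1214
Youth dependency ratio = 25320 / 37038 × 100 = 68.4
Old-age dependency ratio = 1214 / 37038 × 100 = 3.3
Total dependency ratio = (25320 + 1214) / 37038 × 100 = 26534 / 37038 × 100 = 71.6

Youth dependency ratio: 68.4
Old-age dependency ratio: 3.3
Total dependency ratio: 71.6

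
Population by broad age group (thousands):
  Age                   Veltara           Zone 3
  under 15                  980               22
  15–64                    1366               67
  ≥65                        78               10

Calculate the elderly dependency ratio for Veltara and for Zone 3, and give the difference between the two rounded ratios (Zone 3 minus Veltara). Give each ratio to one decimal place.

Veltara: 5.7
Zone 3: 14.9
Difference: +9.2

Veltara: 78 / 1366 × 100 = 5.7
Zone 3: 10 / 67 × 100 = 14.9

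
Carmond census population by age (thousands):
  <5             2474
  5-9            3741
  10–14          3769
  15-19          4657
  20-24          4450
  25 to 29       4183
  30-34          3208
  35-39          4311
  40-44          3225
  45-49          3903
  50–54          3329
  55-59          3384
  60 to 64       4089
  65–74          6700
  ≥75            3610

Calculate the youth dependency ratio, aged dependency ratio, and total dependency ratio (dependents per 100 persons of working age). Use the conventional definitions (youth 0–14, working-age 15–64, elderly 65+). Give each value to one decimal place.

Youth dependency ratio: 25.8
Old-age dependency ratio: 26.6
Total dependency ratio: 52.4

0–14: 2474 + 3741 + 3769 = 9984
15–64: 4657 + 4450 + 4183 + 3208 + 4311 + 3225 + 3903 + 3329 + 3384 + 4089 = 38739
65+: 6700 + 3610 = 10310
Youth dependency ratio = 9984 / 38739 × 100 = 25.8
Old-age dependency ratio = 10310 / 38739 × 100 = 26.6
Total dependency ratio = (9984 + 10310) / 38739 × 100 = 20294 / 38739 × 100 = 52.4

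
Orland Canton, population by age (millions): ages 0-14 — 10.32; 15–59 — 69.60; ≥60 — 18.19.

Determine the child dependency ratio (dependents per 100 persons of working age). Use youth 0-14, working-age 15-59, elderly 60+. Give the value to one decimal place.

Youth dependency ratio: 14.8

Youth dependency ratio = 10.32 / 69.60 × 100 = 14.8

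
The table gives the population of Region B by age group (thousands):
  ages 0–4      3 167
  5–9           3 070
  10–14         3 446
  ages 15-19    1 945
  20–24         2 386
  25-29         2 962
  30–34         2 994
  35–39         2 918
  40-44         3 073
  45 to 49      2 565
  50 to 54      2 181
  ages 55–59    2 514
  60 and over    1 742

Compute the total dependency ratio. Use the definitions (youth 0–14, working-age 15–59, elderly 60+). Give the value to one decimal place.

Total dependency ratio: 48.5

0–14: 3 167 + 3 070 + 3 446 = 9 683
15–59: 1 945 + 2 386 + 2 962 + 2 994 + 2 918 + 3 073 + 2 565 + 2 181 + 2 514 = 23 538
60+: 1 742
Total dependency ratio = (9 683 + 1 742) / 23 538 × 100 = 11 425 / 23 538 × 100 = 48.5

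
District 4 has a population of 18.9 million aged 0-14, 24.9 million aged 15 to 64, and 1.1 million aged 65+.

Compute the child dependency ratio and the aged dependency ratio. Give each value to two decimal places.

Youth dependency ratio: 75.90
Old-age dependency ratio: 4.42

Youth dependency ratio = 18.9 / 24.9 × 100 = 75.90
Old-age dependency ratio = 1.1 / 24.9 × 100 = 4.42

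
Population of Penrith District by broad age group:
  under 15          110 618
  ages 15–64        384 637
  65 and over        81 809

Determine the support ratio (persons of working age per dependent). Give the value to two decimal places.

Support ratio = 384 637 / (110 618 + 81 809) = 384 637 / 192 427 = 2.00

Support ratio: 2.00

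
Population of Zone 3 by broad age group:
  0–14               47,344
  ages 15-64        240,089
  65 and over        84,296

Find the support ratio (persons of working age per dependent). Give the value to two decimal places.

Support ratio: 1.82

Support ratio = 240,089 / (47,344 + 84,296) = 240,089 / 131,640 = 1.82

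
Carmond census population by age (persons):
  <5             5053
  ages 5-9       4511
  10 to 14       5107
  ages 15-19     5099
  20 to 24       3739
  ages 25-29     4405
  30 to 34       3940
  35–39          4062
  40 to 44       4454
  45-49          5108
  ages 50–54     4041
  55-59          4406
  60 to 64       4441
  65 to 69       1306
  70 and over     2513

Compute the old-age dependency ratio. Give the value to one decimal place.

0–14: 5053 + 4511 + 5107 = 14671
15–64: 5099 + 3739 + 4405 + 3940 + 4062 + 4454 + 5108 + 4041 + 4406 + 4441 = 43695
65+: 1306 + 2513 = 3819
Old-age dependency ratio = 3819 / 43695 × 100 = 8.7

Old-age dependency ratio: 8.7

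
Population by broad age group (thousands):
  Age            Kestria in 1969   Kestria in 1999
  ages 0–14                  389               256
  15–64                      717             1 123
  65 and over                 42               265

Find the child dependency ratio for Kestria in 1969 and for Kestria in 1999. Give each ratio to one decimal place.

Kestria in 1969: 389 / 717 × 100 = 54.3
Kestria in 1999: 256 / 1 123 × 100 = 22.8

Kestria in 1969: 54.3
Kestria in 1999: 22.8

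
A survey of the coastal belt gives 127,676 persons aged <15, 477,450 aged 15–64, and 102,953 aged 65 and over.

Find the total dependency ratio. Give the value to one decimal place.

Total dependency ratio = (127,676 + 102,953) / 477,450 × 100 = 230,629 / 477,450 × 100 = 48.3

Total dependency ratio: 48.3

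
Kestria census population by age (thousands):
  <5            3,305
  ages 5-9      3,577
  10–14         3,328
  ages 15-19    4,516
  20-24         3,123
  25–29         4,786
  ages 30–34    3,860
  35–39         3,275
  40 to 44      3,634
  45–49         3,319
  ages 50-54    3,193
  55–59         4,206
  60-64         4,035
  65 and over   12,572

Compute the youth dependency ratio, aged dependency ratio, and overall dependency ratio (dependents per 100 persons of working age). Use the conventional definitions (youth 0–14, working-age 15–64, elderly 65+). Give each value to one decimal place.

0–14: 3,305 + 3,577 + 3,328 = 10,210
15–64: 4,516 + 3,123 + 4,786 + 3,860 + 3,275 + 3,634 + 3,319 + 3,193 + 4,206 + 4,035 = 37,947
65+: 12,572
Youth dependency ratio = 10,210 / 37,947 × 100 = 26.9
Old-age dependency ratio = 12,572 / 37,947 × 100 = 33.1
Total dependency ratio = (10,210 + 12,572) / 37,947 × 100 = 22,782 / 37,947 × 100 = 60.0

Youth dependency ratio: 26.9
Old-age dependency ratio: 33.1
Total dependency ratio: 60.0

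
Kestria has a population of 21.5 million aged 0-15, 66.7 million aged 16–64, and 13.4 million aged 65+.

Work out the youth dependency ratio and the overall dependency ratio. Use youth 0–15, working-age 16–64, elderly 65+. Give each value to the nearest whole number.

Youth dependency ratio = 21.5 / 66.7 × 100 = 32
Total dependency ratio = (21.5 + 13.4) / 66.7 × 100 = 34.9 / 66.7 × 100 = 52

Youth dependency ratio: 32
Total dependency ratio: 52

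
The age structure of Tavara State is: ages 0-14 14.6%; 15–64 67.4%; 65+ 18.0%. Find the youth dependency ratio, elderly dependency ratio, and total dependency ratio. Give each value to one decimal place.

Youth dependency ratio = 14.6 / 67.4 × 100 = 21.7
Old-age dependency ratio = 18.0 / 67.4 × 100 = 26.7
Total dependency ratio = (14.6 + 18.0) / 67.4 × 100 = 32.6 / 67.4 × 100 = 48.4

Youth dependency ratio: 21.7
Old-age dependency ratio: 26.7
Total dependency ratio: 48.4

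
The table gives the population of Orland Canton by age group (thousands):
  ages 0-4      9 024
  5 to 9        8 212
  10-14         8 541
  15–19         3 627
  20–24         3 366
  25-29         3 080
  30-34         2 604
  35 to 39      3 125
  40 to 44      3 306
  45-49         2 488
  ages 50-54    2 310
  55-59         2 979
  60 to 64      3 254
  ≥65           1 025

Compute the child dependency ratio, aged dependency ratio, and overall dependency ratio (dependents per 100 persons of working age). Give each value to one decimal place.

Youth dependency ratio: 85.5
Old-age dependency ratio: 3.4
Total dependency ratio: 88.9

0–14: 9 024 + 8 212 + 8 541 = 25 777
15–64: 3 627 + 3 366 + 3 080 + 2 604 + 3 125 + 3 306 + 2 488 + 2 310 + 2 979 + 3 254 = 30 139
65+: 1 025
Youth dependency ratio = 25 777 / 30 139 × 100 = 85.5
Old-age dependency ratio = 1 025 / 30 139 × 100 = 3.4
Total dependency ratio = (25 777 + 1 025) / 30 139 × 100 = 26 802 / 30 139 × 100 = 88.9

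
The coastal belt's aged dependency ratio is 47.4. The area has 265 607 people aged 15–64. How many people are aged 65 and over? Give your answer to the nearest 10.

Aged 65 and over: 125 900

Old-age dependency ratio = elderly / working-age × 100
47.4 = E / 265 607 × 100
⇒ 125 900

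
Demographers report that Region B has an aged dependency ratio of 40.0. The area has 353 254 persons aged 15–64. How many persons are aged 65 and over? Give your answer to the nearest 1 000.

Aged 65 and over: 141 000

Old-age dependency ratio = elderly / working-age × 100
40.0 = E / 353 254 × 100
⇒ 141 000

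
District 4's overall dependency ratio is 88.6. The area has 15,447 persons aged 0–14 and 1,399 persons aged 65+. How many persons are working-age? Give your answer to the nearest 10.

Total dependency ratio = (youth + elderly) / working-age × 100
88.6 = (15,447 + 1,399) / W × 100
⇒ 19,010

Working-age: 19,010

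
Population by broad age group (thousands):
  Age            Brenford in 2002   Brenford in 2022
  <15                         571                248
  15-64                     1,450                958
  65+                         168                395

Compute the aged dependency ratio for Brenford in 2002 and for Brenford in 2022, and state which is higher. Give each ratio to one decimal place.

Brenford in 2002: 168 / 1,450 × 100 = 11.6
Brenford in 2022: 395 / 958 × 100 = 41.2

Brenford in 2002: 11.6
Brenford in 2022: 41.2
Higher: Brenford in 2022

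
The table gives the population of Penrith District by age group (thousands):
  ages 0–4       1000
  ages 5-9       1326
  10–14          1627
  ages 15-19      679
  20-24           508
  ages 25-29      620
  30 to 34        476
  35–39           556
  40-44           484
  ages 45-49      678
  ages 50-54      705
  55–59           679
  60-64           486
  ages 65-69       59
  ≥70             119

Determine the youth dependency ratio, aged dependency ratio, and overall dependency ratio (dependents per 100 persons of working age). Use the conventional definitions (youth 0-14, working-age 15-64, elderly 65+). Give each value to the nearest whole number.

Youth dependency ratio: 67
Old-age dependency ratio: 3
Total dependency ratio: 70

0–14: 1000 + 1326 + 1627 = 3953
15–64: 679 + 508 + 620 + 476 + 556 + 484 + 678 + 705 + 679 + 486 = 5871
65+: 59 + 119 = 178
Youth dependency ratio = 3953 / 5871 × 100 = 67
Old-age dependency ratio = 178 / 5871 × 100 = 3
Total dependency ratio = (3953 + 178) / 5871 × 100 = 4131 / 5871 × 100 = 70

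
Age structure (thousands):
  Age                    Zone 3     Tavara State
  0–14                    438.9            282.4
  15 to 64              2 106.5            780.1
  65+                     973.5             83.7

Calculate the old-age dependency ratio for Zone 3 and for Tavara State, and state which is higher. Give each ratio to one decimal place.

Zone 3: 46.2
Tavara State: 10.7
Higher: Zone 3

Zone 3: 973.5 / 2 106.5 × 100 = 46.2
Tavara State: 83.7 / 780.1 × 100 = 10.7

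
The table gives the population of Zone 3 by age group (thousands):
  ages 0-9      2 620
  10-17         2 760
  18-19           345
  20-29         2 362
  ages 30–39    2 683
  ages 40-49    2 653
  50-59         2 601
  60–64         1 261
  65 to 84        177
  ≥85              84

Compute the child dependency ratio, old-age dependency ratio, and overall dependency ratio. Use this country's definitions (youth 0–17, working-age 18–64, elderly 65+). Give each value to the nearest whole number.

0–17: 2 620 + 2 760 = 5 380
18–64: 345 + 2 362 + 2 683 + 2 653 + 2 601 + 1 261 = 11 905
65+: 177 + 84 = 261
Youth dependency ratio = 5 380 / 11 905 × 100 = 45
Old-age dependency ratio = 261 / 11 905 × 100 = 2
Total dependency ratio = (5 380 + 261) / 11 905 × 100 = 5 641 / 11 905 × 100 = 47

Youth dependency ratio: 45
Old-age dependency ratio: 2
Total dependency ratio: 47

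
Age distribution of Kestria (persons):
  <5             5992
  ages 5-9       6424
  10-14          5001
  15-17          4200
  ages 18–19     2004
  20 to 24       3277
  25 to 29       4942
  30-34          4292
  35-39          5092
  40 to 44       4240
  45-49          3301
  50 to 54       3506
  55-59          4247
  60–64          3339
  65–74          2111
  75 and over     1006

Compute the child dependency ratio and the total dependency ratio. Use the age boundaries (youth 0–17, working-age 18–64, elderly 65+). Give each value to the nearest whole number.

0–17: 5992 + 6424 + 5001 + 4200 = 21617
18–64: 2004 + 3277 + 4942 + 4292 + 5092 + 4240 + 3301 + 3506 + 4247 + 3339 = 38240
65+: 2111 + 1006 = 3117
Youth dependency ratio = 21617 / 38240 × 100 = 57
Total dependency ratio = (21617 + 3117) / 38240 × 100 = 24734 / 38240 × 100 = 65

Youth dependency ratio: 57
Total dependency ratio: 65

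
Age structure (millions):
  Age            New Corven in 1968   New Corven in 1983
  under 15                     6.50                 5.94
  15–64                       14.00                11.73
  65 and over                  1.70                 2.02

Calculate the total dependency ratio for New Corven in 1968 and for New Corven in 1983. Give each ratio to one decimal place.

New Corven in 1968: (6.50 + 1.70) / 14.00 × 100 = 8.20 / 14.00 × 100 = 58.6
New Corven in 1983: (5.94 + 2.02) / 11.73 × 100 = 7.96 / 11.73 × 100 = 67.9

New Corven in 1968: 58.6
New Corven in 1983: 67.9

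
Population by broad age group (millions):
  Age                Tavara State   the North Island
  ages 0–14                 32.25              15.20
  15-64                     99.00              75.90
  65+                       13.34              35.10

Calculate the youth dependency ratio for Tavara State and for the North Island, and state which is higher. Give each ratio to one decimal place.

Tavara State: 32.25 / 99.00 × 100 = 32.6
the North Island: 15.20 / 75.90 × 100 = 20.0

Tavara State: 32.6
the North Island: 20.0
Higher: Tavara State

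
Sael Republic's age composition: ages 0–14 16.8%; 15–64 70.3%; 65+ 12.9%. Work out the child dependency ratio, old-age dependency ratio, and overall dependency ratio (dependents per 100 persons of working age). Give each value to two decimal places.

Youth dependency ratio: 23.90
Old-age dependency ratio: 18.35
Total dependency ratio: 42.25

Youth dependency ratio = 16.8 / 70.3 × 100 = 23.90
Old-age dependency ratio = 12.9 / 70.3 × 100 = 18.35
Total dependency ratio = (16.8 + 12.9) / 70.3 × 100 = 29.7 / 70.3 × 100 = 42.25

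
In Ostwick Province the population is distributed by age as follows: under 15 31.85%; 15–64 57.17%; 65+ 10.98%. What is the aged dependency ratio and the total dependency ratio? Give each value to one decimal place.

Old-age dependency ratio: 19.2
Total dependency ratio: 74.9

Old-age dependency ratio = 10.98 / 57.17 × 100 = 19.2
Total dependency ratio = (31.85 + 10.98) / 57.17 × 100 = 42.83 / 57.17 × 100 = 74.9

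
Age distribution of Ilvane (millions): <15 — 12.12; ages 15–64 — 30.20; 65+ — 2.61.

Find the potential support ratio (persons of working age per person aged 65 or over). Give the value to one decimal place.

Potential support ratio: 11.6

Potential support ratio = 30.20 / 2.61 = 11.6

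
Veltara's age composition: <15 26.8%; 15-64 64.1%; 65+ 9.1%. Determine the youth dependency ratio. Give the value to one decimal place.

Youth dependency ratio: 41.8

Youth dependency ratio = 26.8 / 64.1 × 100 = 41.8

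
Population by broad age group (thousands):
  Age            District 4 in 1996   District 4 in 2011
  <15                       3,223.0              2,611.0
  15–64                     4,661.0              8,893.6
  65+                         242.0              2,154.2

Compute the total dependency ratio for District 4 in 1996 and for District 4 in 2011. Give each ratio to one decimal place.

District 4 in 1996: (3,223.0 + 242.0) / 4,661.0 × 100 = 3,465.0 / 4,661.0 × 100 = 74.3
District 4 in 2011: (2,611.0 + 2,154.2) / 8,893.6 × 100 = 4,765.2 / 8,893.6 × 100 = 53.6

District 4 in 1996: 74.3
District 4 in 2011: 53.6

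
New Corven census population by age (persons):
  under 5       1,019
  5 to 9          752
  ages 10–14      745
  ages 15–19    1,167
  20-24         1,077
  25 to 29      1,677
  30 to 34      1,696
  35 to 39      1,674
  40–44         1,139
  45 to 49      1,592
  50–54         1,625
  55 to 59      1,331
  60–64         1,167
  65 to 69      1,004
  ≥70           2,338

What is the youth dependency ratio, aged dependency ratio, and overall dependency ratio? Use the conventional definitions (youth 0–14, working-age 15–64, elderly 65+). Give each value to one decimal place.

0–14: 1,019 + 752 + 745 = 2,516
15–64: 1,167 + 1,077 + 1,677 + 1,696 + 1,674 + 1,139 + 1,592 + 1,625 + 1,331 + 1,167 = 14,145
65+: 1,004 + 2,338 = 3,342
Youth dependency ratio = 2,516 / 14,145 × 100 = 17.8
Old-age dependency ratio = 3,342 / 14,145 × 100 = 23.6
Total dependency ratio = (2,516 + 3,342) / 14,145 × 100 = 5,858 / 14,145 × 100 = 41.4

Youth dependency ratio: 17.8
Old-age dependency ratio: 23.6
Total dependency ratio: 41.4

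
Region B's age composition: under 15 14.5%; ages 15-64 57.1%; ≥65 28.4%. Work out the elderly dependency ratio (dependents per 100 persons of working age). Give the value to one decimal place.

Old-age dependency ratio: 49.7

Old-age dependency ratio = 28.4 / 57.1 × 100 = 49.7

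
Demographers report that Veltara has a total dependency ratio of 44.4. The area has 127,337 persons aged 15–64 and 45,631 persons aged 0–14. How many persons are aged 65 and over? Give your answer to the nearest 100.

Aged 65 and over: 10,900

Total dependency ratio = (youth + elderly) / working-age × 100
44.4 = (45,631 + E) / 127,337 × 100
⇒ 10,900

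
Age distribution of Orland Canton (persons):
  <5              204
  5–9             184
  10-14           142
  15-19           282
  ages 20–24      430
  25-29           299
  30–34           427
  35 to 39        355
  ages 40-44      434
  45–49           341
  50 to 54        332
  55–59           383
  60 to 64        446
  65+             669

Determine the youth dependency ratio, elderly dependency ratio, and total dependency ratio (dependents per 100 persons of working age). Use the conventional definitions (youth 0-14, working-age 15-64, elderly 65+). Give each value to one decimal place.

0–14: 204 + 184 + 142 = 530
15–64: 282 + 430 + 299 + 427 + 355 + 434 + 341 + 332 + 383 + 446 = 3 729
65+: 669
Youth dependency ratio = 530 / 3 729 × 100 = 14.2
Old-age dependency ratio = 669 / 3 729 × 100 = 17.9
Total dependency ratio = (530 + 669) / 3 729 × 100 = 1 199 / 3 729 × 100 = 32.2

Youth dependency ratio: 14.2
Old-age dependency ratio: 17.9
Total dependency ratio: 32.2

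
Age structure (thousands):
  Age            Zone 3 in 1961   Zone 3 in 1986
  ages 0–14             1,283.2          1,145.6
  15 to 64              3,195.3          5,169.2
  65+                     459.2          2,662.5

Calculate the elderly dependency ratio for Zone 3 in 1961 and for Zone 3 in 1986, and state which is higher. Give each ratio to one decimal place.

Zone 3 in 1961: 14.4
Zone 3 in 1986: 51.5
Higher: Zone 3 in 1986

Zone 3 in 1961: 459.2 / 3,195.3 × 100 = 14.4
Zone 3 in 1986: 2,662.5 / 5,169.2 × 100 = 51.5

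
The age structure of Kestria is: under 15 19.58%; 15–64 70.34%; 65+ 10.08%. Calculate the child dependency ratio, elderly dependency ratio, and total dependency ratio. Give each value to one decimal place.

Youth dependency ratio: 27.8
Old-age dependency ratio: 14.3
Total dependency ratio: 42.2

Youth dependency ratio = 19.58 / 70.34 × 100 = 27.8
Old-age dependency ratio = 10.08 / 70.34 × 100 = 14.3
Total dependency ratio = (19.58 + 10.08) / 70.34 × 100 = 29.66 / 70.34 × 100 = 42.2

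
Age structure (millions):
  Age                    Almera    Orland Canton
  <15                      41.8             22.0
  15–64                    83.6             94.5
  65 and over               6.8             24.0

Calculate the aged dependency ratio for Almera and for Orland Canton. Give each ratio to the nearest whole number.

Almera: 8
Orland Canton: 25

Almera: 6.8 / 83.6 × 100 = 8
Orland Canton: 24.0 / 94.5 × 100 = 25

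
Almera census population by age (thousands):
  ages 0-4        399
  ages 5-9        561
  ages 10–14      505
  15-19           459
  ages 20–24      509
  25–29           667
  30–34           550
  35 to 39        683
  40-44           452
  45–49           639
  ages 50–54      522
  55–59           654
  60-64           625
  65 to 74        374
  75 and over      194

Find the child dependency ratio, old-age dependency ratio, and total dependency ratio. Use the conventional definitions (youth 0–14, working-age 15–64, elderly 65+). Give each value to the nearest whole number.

0–14: 399 + 561 + 505 = 1,465
15–64: 459 + 509 + 667 + 550 + 683 + 452 + 639 + 522 + 654 + 625 = 5,760
65+: 374 + 194 = 568
Youth dependency ratio = 1,465 / 5,760 × 100 = 25
Old-age dependency ratio = 568 / 5,760 × 100 = 10
Total dependency ratio = (1,465 + 568) / 5,760 × 100 = 2,033 / 5,760 × 100 = 35

Youth dependency ratio: 25
Old-age dependency ratio: 10
Total dependency ratio: 35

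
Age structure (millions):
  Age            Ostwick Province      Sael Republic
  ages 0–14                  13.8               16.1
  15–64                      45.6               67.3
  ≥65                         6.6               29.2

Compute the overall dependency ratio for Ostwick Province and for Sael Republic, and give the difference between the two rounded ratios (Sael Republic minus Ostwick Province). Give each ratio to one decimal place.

Ostwick Province: 44.7
Sael Republic: 67.3
Difference: +22.6

Ostwick Province: (13.8 + 6.6) / 45.6 × 100 = 20.4 / 45.6 × 100 = 44.7
Sael Republic: (16.1 + 29.2) / 67.3 × 100 = 45.3 / 67.3 × 100 = 67.3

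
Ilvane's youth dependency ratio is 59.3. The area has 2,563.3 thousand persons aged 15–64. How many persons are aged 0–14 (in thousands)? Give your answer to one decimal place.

Aged 0–14: 1,520.0

Youth dependency ratio = youth / working-age × 100
59.3 = Y / 2,563.3 × 100
⇒ 1,520.0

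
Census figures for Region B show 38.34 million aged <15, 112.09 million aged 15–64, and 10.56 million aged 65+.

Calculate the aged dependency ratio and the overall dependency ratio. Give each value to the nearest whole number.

Old-age dependency ratio = 10.56 / 112.09 × 100 = 9
Total dependency ratio = (38.34 + 10.56) / 112.09 × 100 = 48.90 / 112.09 × 100 = 44

Old-age dependency ratio: 9
Total dependency ratio: 44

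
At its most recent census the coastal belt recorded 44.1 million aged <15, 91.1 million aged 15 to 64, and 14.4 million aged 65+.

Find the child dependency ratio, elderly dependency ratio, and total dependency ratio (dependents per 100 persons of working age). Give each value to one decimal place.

Youth dependency ratio = 44.1 / 91.1 × 100 = 48.4
Old-age dependency ratio = 14.4 / 91.1 × 100 = 15.8
Total dependency ratio = (44.1 + 14.4) / 91.1 × 100 = 58.5 / 91.1 × 100 = 64.2

Youth dependency ratio: 48.4
Old-age dependency ratio: 15.8
Total dependency ratio: 64.2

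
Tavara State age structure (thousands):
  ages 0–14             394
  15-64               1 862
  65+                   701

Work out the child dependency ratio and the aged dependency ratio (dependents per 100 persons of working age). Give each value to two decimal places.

Youth dependency ratio: 21.16
Old-age dependency ratio: 37.65

Youth dependency ratio = 394 / 1 862 × 100 = 21.16
Old-age dependency ratio = 701 / 1 862 × 100 = 37.65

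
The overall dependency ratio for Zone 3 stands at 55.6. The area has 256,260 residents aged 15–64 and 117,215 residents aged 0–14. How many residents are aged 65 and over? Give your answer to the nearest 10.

Aged 65 and over: 25,270

Total dependency ratio = (youth + elderly) / working-age × 100
55.6 = (117,215 + E) / 256,260 × 100
⇒ 25,270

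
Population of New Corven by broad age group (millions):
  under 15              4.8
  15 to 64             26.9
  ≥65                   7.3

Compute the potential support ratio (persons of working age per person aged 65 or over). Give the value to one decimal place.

Potential support ratio = 26.9 / 7.3 = 3.7

Potential support ratio: 3.7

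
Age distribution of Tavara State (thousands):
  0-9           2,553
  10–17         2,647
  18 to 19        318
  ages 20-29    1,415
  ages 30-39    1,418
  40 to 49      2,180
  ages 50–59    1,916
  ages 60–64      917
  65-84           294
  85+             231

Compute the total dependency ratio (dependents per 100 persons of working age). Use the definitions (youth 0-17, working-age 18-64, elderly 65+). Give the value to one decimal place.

Total dependency ratio: 70.1

0–17: 2,553 + 2,647 = 5,200
18–64: 318 + 1,415 + 1,418 + 2,180 + 1,916 + 917 = 8,164
65+: 294 + 231 = 525
Total dependency ratio = (5,200 + 525) / 8,164 × 100 = 5,725 / 8,164 × 100 = 70.1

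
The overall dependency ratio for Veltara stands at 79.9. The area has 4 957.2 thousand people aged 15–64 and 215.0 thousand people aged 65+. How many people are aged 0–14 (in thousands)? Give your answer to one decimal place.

Aged 0–14: 3 745.8

Total dependency ratio = (youth + elderly) / working-age × 100
79.9 = (Y + 215.0) / 4 957.2 × 100
⇒ 3 745.8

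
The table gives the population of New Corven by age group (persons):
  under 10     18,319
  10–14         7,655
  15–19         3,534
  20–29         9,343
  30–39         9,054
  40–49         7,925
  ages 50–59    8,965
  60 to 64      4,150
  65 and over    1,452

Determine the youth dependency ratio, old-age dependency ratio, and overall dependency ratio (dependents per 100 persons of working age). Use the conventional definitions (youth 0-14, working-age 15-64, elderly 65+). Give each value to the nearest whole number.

0–14: 18,319 + 7,655 = 25,974
15–64: 3,534 + 9,343 + 9,054 + 7,925 + 8,965 + 4,150 = 42,971
65+: 1,452
Youth dependency ratio = 25,974 / 42,971 × 100 = 60
Old-age dependency ratio = 1,452 / 42,971 × 100 = 3
Total dependency ratio = (25,974 + 1,452) / 42,971 × 100 = 27,426 / 42,971 × 100 = 64

Youth dependency ratio: 60
Old-age dependency ratio: 3
Total dependency ratio: 64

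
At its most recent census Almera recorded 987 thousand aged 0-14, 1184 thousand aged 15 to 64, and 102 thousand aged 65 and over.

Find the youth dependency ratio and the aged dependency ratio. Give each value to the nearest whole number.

Youth dependency ratio: 83
Old-age dependency ratio: 9

Youth dependency ratio = 987 / 1184 × 100 = 83
Old-age dependency ratio = 102 / 1184 × 100 = 9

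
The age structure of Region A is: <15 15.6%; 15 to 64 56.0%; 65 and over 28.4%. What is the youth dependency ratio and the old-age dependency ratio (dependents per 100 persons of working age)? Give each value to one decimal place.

Youth dependency ratio = 15.6 / 56.0 × 100 = 27.9
Old-age dependency ratio = 28.4 / 56.0 × 100 = 50.7

Youth dependency ratio: 27.9
Old-age dependency ratio: 50.7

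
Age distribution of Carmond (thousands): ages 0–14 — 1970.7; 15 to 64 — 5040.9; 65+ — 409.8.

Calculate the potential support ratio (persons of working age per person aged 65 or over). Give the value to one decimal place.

Potential support ratio: 12.3

Potential support ratio = 5040.9 / 409.8 = 12.3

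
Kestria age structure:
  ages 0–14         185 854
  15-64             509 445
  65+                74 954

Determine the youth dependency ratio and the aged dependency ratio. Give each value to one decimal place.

Youth dependency ratio: 36.5
Old-age dependency ratio: 14.7

Youth dependency ratio = 185 854 / 509 445 × 100 = 36.5
Old-age dependency ratio = 74 954 / 509 445 × 100 = 14.7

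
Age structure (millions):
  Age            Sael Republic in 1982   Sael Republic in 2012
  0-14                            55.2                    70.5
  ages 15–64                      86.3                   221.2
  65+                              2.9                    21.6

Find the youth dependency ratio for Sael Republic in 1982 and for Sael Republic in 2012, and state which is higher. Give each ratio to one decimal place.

Sael Republic in 1982: 64.0
Sael Republic in 2012: 31.9
Higher: Sael Republic in 1982

Sael Republic in 1982: 55.2 / 86.3 × 100 = 64.0
Sael Republic in 2012: 70.5 / 221.2 × 100 = 31.9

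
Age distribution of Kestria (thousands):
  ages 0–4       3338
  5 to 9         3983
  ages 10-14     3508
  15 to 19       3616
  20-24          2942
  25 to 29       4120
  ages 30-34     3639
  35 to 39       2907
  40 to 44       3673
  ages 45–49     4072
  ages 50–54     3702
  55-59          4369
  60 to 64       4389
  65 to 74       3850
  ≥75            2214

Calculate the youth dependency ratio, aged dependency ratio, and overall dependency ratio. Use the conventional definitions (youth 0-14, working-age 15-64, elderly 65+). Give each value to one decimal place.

Youth dependency ratio: 28.9
Old-age dependency ratio: 16.2
Total dependency ratio: 45.1

0–14: 3338 + 3983 + 3508 = 10829
15–64: 3616 + 2942 + 4120 + 3639 + 2907 + 3673 + 4072 + 3702 + 4369 + 4389 = 37429
65+: 3850 + 2214 = 6064
Youth dependency ratio = 10829 / 37429 × 100 = 28.9
Old-age dependency ratio = 6064 / 37429 × 100 = 16.2
Total dependency ratio = (10829 + 6064) / 37429 × 100 = 16893 / 37429 × 100 = 45.1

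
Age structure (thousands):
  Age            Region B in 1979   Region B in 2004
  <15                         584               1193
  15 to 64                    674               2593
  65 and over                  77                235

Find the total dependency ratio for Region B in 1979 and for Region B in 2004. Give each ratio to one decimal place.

Region B in 1979: (584 + 77) / 674 × 100 = 661 / 674 × 100 = 98.1
Region B in 2004: (1193 + 235) / 2593 × 100 = 1428 / 2593 × 100 = 55.1

Region B in 1979: 98.1
Region B in 2004: 55.1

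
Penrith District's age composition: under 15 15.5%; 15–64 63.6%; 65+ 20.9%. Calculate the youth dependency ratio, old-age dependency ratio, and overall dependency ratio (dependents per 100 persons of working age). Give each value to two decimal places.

Youth dependency ratio: 24.37
Old-age dependency ratio: 32.86
Total dependency ratio: 57.23

Youth dependency ratio = 15.5 / 63.6 × 100 = 24.37
Old-age dependency ratio = 20.9 / 63.6 × 100 = 32.86
Total dependency ratio = (15.5 + 20.9) / 63.6 × 100 = 36.4 / 63.6 × 100 = 57.23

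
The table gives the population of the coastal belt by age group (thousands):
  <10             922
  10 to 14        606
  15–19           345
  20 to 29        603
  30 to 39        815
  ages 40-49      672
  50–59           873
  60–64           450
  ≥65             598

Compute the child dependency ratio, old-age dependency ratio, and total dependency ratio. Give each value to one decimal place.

Youth dependency ratio: 40.7
Old-age dependency ratio: 15.9
Total dependency ratio: 56.6

0–14: 922 + 606 = 1,528
15–64: 345 + 603 + 815 + 672 + 873 + 450 = 3,758
65+: 598
Youth dependency ratio = 1,528 / 3,758 × 100 = 40.7
Old-age dependency ratio = 598 / 3,758 × 100 = 15.9
Total dependency ratio = (1,528 + 598) / 3,758 × 100 = 2,126 / 3,758 × 100 = 56.6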